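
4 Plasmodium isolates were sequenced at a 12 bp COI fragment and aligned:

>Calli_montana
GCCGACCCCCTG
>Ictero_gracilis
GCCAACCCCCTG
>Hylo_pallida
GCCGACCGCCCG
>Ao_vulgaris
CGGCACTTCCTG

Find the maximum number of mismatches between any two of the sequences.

7

Pairwise Hamming distances:
  Calli_montana vs Ictero_gracilis: 1
  Calli_montana vs Hylo_pallida: 2
  Calli_montana vs Ao_vulgaris: 6
  Ictero_gracilis vs Hylo_pallida: 3
  Ictero_gracilis vs Ao_vulgaris: 6
  Hylo_pallida vs Ao_vulgaris: 7
The largest is 7, between Hylo_pallida and Ao_vulgaris.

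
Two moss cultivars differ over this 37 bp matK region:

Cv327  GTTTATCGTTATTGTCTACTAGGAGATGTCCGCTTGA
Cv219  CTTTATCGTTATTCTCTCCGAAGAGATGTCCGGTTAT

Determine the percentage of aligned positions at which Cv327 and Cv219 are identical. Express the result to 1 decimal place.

78.4%

Differing sites — 1:G/C; 14:G/C; 18:A/C; 20:T/G; 22:G/A; 33:C/G; 36:G/A; 37:A/T.
29 of the 37 sites match, so the percent identity is 29/37 × 100 = 78.4%.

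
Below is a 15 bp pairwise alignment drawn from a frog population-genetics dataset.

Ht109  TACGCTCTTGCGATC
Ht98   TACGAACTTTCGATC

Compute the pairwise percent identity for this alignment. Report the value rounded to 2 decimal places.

80.00%

The sequences differ at positions 5 (C/A), 6 (T/A), 10 (G/T).
12 of the 15 sites match, so the percent identity is 12/15 × 100 = 80.00%.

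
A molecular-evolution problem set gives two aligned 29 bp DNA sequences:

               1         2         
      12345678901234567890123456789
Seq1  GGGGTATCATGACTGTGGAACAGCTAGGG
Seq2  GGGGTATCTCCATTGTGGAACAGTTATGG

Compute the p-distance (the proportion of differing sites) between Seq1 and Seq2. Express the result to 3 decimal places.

Mismatches occur at site 9 (A↔T), site 10 (T↔C), site 11 (G↔C), site 13 (C↔T), site 24 (C↔T), site 27 (G↔T).
There are 6 differences over 29 sites, so p = 6/29 = 0.207.

0.207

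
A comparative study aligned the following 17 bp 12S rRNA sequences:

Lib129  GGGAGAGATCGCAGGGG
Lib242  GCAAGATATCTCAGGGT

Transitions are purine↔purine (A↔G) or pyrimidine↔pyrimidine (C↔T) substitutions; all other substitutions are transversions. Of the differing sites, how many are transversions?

Differing sites — 2:G/C (Tv); 3:G/A (Ti); 7:G/T (Tv); 11:G/T (Tv); 17:G/T (Tv).
Of the 5 differences, 1 transition and 4 transversions, so the answer is 4.

4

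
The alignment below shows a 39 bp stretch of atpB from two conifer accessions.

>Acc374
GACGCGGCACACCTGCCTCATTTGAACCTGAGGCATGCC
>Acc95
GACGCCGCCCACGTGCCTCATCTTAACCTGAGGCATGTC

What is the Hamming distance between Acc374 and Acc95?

6

Differing sites — 6:G/C; 9:A/C; 13:C/G; 22:T/C; 24:G/T; 38:C/T.
That gives 6 mismatches out of 39 aligned sites, so the Hamming distance is 6.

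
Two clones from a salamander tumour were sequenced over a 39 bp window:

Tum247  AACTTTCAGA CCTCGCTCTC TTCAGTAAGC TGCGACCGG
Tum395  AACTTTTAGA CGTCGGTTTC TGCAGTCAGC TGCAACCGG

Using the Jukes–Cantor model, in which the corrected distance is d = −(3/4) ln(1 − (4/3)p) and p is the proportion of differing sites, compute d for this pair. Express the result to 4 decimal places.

0.2052

Mismatches occur at site 7 (C/T), site 12 (C/G), site 16 (C/G), site 18 (C/T), site 22 (T/G), site 27 (A/C), site 34 (G/A).
p = 7/39 = 0.179487.
d = −0.75 · ln(1 − (4/3)·0.179487) = −0.75 · ln(0.760684) = −0.75 · (-0.273537) = 0.2052.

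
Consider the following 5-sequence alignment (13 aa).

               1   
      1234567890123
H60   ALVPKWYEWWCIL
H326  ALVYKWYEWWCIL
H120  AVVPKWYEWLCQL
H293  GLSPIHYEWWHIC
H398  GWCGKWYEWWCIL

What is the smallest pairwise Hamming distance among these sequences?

Pairwise Hamming distances:
  H60 vs H326: 1
  H60 vs H120: 3
  H60 vs H293: 6
  H60 vs H398: 4
  H326 vs H120: 4
  H326 vs H293: 7
  H326 vs H398: 4
  H120 vs H293: 9
  H120 vs H398: 6
  H293 vs H398: 7
The smallest is 1, between H60 and H326.

1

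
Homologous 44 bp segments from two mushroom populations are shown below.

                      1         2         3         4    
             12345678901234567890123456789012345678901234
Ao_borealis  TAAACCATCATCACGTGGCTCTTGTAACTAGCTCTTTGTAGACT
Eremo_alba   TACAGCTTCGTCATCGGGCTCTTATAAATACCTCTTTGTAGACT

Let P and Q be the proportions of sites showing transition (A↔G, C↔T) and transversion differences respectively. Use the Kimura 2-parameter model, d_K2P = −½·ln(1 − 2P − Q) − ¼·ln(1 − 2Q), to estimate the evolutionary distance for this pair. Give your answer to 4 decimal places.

0.2708

The sequences differ at positions 3 (A/C, transversion), 5 (C/G, transversion), 7 (A/T, transversion), 10 (A/G, transition), 14 (C/T, transition), 15 (G/C, transversion), 16 (T/G, transversion), 24 (G/A, transition), 28 (C/A, transversion), 31 (G/C, transversion).
Of the 10 differences, 3 transitions and 7 transversions over 44 sites: P = 3/44 = 0.068182, Q = 7/44 = 0.159091.
d = −0.5·ln(0.704545) − 0.25·ln(0.681818) = −0.5·(-0.350203) − 0.25·(-0.382993) = 0.2708.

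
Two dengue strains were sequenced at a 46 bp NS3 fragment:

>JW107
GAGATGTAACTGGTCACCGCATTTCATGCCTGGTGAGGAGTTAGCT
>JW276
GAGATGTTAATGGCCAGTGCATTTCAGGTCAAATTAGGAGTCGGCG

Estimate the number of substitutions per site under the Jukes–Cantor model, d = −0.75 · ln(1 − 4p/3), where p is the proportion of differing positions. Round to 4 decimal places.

0.3904

The sequences differ at positions 8 (A/T), 10 (C/A), 14 (T/C), 17 (C/G), 18 (C/T), 27 (T/G), 29 (C/T), 31 (T/A), 32 (G/A), 33 (G/A), 35 (G/T), 42 (T/C), 43 (A/G), 46 (T/G).
p = 14/46 = 0.304348.
d = −0.75 · ln(1 − (4/3)·0.304348) = −0.75 · ln(0.594203) = −0.75 · (-0.520534) = 0.3904.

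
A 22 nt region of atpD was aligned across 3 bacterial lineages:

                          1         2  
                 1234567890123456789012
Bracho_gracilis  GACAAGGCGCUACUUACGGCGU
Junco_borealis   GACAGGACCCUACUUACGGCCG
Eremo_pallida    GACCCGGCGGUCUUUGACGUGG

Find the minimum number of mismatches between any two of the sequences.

Pairwise Hamming distances:
  Bracho_gracilis vs Junco_borealis: 5
  Bracho_gracilis vs Eremo_pallida: 10
  Junco_borealis vs Eremo_pallida: 12
The smallest is 5, between Bracho_gracilis and Junco_borealis.

5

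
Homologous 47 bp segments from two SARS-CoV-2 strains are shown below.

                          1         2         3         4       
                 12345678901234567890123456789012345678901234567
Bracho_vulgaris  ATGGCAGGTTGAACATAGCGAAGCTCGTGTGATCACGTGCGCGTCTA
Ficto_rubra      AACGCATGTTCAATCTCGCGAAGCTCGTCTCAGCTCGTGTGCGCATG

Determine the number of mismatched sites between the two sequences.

15

The sequences differ at positions 2 (T/A), 3 (G/C), 7 (G/T), 11 (G/C), 14 (C/T), 15 (A/C), 17 (A/C), 29 (G/C), 31 (G/C), 33 (T/G), 35 (A/T), 40 (C/T), 44 (T/C), 45 (C/A), 47 (A/G).
That gives 15 mismatches out of 47 aligned sites, so the Hamming distance is 15.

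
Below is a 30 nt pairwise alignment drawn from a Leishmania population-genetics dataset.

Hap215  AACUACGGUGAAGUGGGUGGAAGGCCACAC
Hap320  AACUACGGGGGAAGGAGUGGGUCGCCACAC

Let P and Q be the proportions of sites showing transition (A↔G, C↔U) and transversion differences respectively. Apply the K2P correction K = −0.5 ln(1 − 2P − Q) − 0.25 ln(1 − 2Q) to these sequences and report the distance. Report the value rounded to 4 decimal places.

0.3330

The sequences differ at positions 9 (U/G, transversion), 11 (A/G, transition), 13 (G/A, transition), 14 (U/G, transversion), 16 (G/A, transition), 21 (A/G, transition), 22 (A/U, transversion), 23 (G/C, transversion).
Of the 8 differences, 4 transitions and 4 transversions over 30 sites: P = 4/30 = 0.133333, Q = 4/30 = 0.133333.
d = −0.5·ln(0.600001) − 0.25·ln(0.733334) = −0.5·(-0.510824) − 0.25·(-0.310154) = 0.3330.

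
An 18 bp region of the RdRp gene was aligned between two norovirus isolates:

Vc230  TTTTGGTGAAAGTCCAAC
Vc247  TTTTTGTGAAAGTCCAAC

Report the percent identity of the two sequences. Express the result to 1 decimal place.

94.4%

Differing sites — 5:G/T.
17 of the 18 sites match, so the percent identity is 17/18 × 100 = 94.4%.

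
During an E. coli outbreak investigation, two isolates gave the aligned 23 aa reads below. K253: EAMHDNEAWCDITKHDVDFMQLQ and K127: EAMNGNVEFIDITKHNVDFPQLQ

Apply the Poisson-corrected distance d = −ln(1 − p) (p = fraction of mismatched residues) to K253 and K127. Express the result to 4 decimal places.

The sequences differ at positions 4 (H/N), 5 (D/G), 7 (E/V), 8 (A/E), 9 (W/F), 10 (C/I), 16 (D/N), 20 (M/P).
p = 8/23 = 0.347826.
d = −ln(1 − 0.347826) = −ln(0.652174) = 0.4274.

0.4274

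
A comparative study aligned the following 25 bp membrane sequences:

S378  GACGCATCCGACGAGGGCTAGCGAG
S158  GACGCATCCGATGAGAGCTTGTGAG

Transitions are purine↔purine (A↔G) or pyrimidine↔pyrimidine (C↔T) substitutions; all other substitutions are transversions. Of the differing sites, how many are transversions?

Differing sites — 12:C/T (Ti); 16:G/A (Ti); 20:A/T (Tv); 22:C/T (Ti).
Of the 4 differences, 3 transitions and 1 transversion, so the answer is 1.

1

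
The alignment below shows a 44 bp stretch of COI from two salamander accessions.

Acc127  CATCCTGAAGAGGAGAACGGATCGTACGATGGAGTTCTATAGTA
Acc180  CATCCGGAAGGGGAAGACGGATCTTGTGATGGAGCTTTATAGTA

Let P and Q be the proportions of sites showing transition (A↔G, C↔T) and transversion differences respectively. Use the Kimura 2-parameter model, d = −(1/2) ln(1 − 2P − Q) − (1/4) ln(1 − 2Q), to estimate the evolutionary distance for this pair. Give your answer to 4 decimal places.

The sequences differ at positions 6 (T/G, transversion), 11 (A/G, transition), 15 (G/A, transition), 16 (A/G, transition), 24 (G/T, transversion), 26 (A/G, transition), 27 (C/T, transition), 35 (T/C, transition), 37 (C/T, transition).
Of the 9 differences, 7 transitions and 2 transversions over 44 sites: P = 7/44 = 0.159091, Q = 2/44 = 0.045455.
d = −0.5·ln(0.636363) − 0.25·ln(0.909090) = −0.5·(-0.451986) − 0.25·(-0.095311) = 0.2498.

0.2498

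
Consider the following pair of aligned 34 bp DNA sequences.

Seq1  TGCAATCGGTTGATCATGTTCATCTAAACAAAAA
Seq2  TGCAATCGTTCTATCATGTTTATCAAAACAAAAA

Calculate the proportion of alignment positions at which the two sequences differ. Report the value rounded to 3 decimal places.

0.147

Differing sites — 9:G/T; 11:T/C; 12:G/T; 21:C/T; 25:T/A.
There are 5 differences over 34 sites, so p = 5/34 = 0.147.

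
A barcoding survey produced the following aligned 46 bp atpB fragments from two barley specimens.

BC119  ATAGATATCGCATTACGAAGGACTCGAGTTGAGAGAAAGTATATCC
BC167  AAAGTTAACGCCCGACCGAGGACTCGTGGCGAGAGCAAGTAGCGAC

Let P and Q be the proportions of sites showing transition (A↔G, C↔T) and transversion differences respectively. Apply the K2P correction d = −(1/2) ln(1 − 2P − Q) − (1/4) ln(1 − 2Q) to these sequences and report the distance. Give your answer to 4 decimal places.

Differing sites — 2:T/A (Tv); 5:A/T (Tv); 8:T/A (Tv); 12:A/C (Tv); 13:T/C (Ti); 14:T/G (Tv); 17:G/C (Tv); 18:A/G (Ti); 27:A/T (Tv); 29:T/G (Tv); 30:T/C (Ti); 36:A/C (Tv); 42:T/G (Tv); 43:A/C (Tv); 44:T/G (Tv); 45:C/A (Tv).
Of the 16 differences, 3 transitions and 13 transversions over 46 sites: P = 3/46 = 0.065217, Q = 13/46 = 0.282609.
d = −0.5·ln(0.586957) − 0.25·ln(0.434782) = −0.5·(-0.532804) − 0.25·(-0.832911) = 0.4746.

0.4746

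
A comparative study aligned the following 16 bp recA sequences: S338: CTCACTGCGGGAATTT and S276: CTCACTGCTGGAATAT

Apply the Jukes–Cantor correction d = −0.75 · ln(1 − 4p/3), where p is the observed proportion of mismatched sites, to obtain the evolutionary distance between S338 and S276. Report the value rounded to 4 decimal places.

Mismatches occur at site 9 (G/T), site 15 (T/A).
p = 2/16 = 0.125000.
d = −0.75 · ln(1 − (4/3)·0.125000) = −0.75 · ln(0.833333) = −0.75 · (-0.182322) = 0.1367.

0.1367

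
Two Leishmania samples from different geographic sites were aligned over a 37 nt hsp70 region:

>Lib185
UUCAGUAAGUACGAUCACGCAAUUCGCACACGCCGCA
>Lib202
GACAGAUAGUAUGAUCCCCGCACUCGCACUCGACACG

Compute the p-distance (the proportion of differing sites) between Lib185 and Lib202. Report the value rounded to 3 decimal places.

Differing sites — 1:U/G; 2:U/A; 6:U/A; 7:A/U; 12:C/U; 17:A/C; 19:G/C; 20:C/G; 21:A/C; 23:U/C; 30:A/U; 33:C/A; 35:G/A; 37:A/G.
There are 14 differences over 37 sites, so p = 14/37 = 0.378.

0.378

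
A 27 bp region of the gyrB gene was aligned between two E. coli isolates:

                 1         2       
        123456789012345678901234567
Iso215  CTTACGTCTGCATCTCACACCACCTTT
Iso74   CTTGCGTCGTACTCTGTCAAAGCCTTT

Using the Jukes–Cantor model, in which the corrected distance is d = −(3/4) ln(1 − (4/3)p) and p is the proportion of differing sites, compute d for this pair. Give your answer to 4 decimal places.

The sequences differ at positions 4 (A/G), 9 (T/G), 10 (G/T), 11 (C/A), 12 (A/C), 16 (C/G), 17 (A/T), 20 (C/A), 21 (C/A), 22 (A/G).
p = 10/27 = 0.370370.
d = −0.75 · ln(1 − (4/3)·0.370370) = −0.75 · ln(0.506173) = −0.75 · (-0.680877) = 0.5107.

0.5107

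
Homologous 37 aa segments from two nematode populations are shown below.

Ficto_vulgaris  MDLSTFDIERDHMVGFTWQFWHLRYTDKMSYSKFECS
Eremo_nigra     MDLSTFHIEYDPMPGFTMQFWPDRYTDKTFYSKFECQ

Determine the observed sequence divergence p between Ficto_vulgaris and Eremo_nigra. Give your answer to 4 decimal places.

Differing sites — 7:D/H; 10:R/Y; 12:H/P; 14:V/P; 18:W/M; 22:H/P; 23:L/D; 29:M/T; 30:S/F; 37:S/Q.
There are 10 differences over 37 sites, so p = 10/37 = 0.2703.

0.2703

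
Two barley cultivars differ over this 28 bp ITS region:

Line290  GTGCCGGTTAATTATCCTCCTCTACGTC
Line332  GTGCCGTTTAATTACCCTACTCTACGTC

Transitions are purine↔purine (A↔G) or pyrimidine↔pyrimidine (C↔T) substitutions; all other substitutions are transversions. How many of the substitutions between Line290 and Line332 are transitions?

1

Differing sites — 7:G/T (Tv); 15:T/C (Ti); 19:C/A (Tv).
Of the 3 differences, 1 transition and 2 transversions, so the answer is 1.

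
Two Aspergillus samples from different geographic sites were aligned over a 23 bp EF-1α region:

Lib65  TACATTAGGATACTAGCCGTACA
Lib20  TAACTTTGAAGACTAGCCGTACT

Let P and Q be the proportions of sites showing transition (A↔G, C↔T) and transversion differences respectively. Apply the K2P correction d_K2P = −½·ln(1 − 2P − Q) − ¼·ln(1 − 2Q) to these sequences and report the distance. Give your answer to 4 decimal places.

0.3241

Mismatches occur at site 3 (C→A, transversion), site 4 (A→C, transversion), site 7 (A→T, transversion), site 9 (G→A, transition), site 11 (T→G, transversion), site 23 (A→T, transversion).
Of the 6 differences, 1 transition and 5 transversions over 23 sites: P = 1/23 = 0.043478, Q = 5/23 = 0.217391.
d = −0.5·ln(0.695653) − 0.25·ln(0.565218) = −0.5·(-0.362904) − 0.25·(-0.570544) = 0.3241.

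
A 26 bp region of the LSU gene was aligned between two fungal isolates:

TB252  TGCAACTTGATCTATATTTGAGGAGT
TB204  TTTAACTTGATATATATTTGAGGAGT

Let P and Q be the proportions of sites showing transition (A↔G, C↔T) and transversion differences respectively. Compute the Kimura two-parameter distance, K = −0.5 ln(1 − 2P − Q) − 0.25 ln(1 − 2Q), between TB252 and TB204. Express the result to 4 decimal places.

0.1253

Differing sites — 2:G/T (Tv); 3:C/T (Ti); 12:C/A (Tv).
Of the 3 differences, 1 transition and 2 transversions over 26 sites: P = 1/26 = 0.038462, Q = 2/26 = 0.076923.
d = −0.5·ln(0.846153) − 0.25·ln(0.846154) = −0.5·(-0.167055) − 0.25·(-0.167054) = 0.1253.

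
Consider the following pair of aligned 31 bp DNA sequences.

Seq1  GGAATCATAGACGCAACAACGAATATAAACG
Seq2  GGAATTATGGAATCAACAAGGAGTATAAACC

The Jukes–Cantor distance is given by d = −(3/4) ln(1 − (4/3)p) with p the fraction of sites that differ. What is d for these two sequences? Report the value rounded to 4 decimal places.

0.2687

Mismatches occur at site 6 (C→T), site 9 (A→G), site 12 (C→A), site 13 (G→T), site 20 (C→G), site 23 (A→G), site 31 (G→C).
p = 7/31 = 0.225806.
d = −0.75 · ln(1 − (4/3)·0.225806) = −0.75 · ln(0.698925) = −0.75 · (-0.358212) = 0.2687.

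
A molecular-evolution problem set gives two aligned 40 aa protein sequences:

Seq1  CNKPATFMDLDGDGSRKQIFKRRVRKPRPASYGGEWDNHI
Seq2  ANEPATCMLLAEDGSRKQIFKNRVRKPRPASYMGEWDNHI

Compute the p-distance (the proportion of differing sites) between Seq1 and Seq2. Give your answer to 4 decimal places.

0.2000

Differing sites — 1:C/A; 3:K/E; 7:F/C; 9:D/L; 11:D/A; 12:G/E; 22:R/N; 33:G/M.
There are 8 differences over 40 sites, so p = 8/40 = 0.2000.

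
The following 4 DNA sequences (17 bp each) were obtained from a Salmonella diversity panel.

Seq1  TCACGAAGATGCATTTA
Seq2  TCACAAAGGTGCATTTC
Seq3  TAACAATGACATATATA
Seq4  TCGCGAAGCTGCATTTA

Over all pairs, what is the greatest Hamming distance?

9

Pairwise Hamming distances:
  Seq1 vs Seq2: 3
  Seq1 vs Seq3: 7
  Seq1 vs Seq4: 2
  Seq2 vs Seq3: 8
  Seq2 vs Seq4: 4
  Seq3 vs Seq4: 9
The largest is 9, between Seq3 and Seq4.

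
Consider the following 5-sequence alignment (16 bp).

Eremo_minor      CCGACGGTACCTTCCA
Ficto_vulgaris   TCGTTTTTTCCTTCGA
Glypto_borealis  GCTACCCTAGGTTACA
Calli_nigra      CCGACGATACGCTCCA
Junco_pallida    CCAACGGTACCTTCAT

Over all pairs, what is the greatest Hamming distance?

11

Pairwise Hamming distances:
  Eremo_minor vs Ficto_vulgaris: 7
  Eremo_minor vs Glypto_borealis: 7
  Eremo_minor vs Calli_nigra: 3
  Eremo_minor vs Junco_pallida: 3
  Ficto_vulgaris vs Glypto_borealis: 11
  Ficto_vulgaris vs Calli_nigra: 9
  Ficto_vulgaris vs Junco_pallida: 9
  Glypto_borealis vs Calli_nigra: 7
  Glypto_borealis vs Junco_pallida: 9
  Calli_nigra vs Junco_pallida: 6
The largest is 11, between Ficto_vulgaris and Glypto_borealis.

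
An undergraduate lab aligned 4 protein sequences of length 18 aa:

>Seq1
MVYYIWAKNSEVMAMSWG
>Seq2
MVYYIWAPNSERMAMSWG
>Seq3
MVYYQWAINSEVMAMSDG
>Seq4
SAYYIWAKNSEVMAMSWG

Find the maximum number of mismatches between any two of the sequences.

Pairwise Hamming distances:
  Seq1 vs Seq2: 2
  Seq1 vs Seq3: 3
  Seq1 vs Seq4: 2
  Seq2 vs Seq3: 4
  Seq2 vs Seq4: 4
  Seq3 vs Seq4: 5
The largest is 5, between Seq3 and Seq4.

5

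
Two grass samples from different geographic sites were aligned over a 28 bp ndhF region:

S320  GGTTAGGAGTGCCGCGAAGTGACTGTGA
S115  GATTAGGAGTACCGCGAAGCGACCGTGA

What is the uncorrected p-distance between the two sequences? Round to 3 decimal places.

Differing sites — 2:G/A; 11:G/A; 20:T/C; 24:T/C.
There are 4 differences over 28 sites, so p = 4/28 = 0.143.

0.143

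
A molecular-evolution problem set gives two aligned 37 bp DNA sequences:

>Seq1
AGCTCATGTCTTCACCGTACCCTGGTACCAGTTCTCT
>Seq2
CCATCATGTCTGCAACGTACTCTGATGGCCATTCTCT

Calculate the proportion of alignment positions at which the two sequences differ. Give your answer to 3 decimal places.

0.297

Differing sites — 1:A/C; 2:G/C; 3:C/A; 12:T/G; 15:C/A; 21:C/T; 25:G/A; 27:A/G; 28:C/G; 30:A/C; 31:G/A.
There are 11 differences over 37 sites, so p = 11/37 = 0.297.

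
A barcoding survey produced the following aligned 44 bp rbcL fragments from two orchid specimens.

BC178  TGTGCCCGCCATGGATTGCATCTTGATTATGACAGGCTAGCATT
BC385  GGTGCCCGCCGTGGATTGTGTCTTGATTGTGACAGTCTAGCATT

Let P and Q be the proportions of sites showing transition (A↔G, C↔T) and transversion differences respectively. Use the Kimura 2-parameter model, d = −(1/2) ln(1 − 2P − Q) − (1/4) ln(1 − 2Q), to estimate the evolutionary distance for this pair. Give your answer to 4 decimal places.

0.1527

The sequences differ at positions 1 (T/G, transversion), 11 (A/G, transition), 19 (C/T, transition), 20 (A/G, transition), 29 (A/G, transition), 36 (G/T, transversion).
Of the 6 differences, 4 transitions and 2 transversions over 44 sites: P = 4/44 = 0.090909, Q = 2/44 = 0.045455.
d = −0.5·ln(0.772727) − 0.25·ln(0.909090) = −0.5·(-0.257829) − 0.25·(-0.095311) = 0.1527.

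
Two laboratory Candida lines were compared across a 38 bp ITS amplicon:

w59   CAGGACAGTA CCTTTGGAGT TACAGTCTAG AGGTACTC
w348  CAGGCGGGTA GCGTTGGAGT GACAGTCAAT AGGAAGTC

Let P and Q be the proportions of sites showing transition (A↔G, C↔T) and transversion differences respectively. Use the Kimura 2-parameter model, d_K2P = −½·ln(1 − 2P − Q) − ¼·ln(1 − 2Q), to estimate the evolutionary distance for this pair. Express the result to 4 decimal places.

0.3313

Differing sites — 5:A/C (Tv); 6:C/G (Tv); 7:A/G (Ti); 11:C/G (Tv); 13:T/G (Tv); 21:T/G (Tv); 28:T/A (Tv); 30:G/T (Tv); 34:T/A (Tv); 36:C/G (Tv).
Of the 10 differences, 1 transition and 9 transversions over 38 sites: P = 1/38 = 0.026316, Q = 9/38 = 0.236842.
d = −0.5·ln(0.710526) − 0.25·ln(0.526316) = −0.5·(-0.341750) − 0.25·(-0.641853) = 0.3313.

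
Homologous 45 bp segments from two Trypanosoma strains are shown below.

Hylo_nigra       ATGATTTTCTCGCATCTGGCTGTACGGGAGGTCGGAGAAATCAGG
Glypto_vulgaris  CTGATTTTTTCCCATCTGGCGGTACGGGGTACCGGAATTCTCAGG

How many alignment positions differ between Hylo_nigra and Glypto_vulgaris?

The sequences differ at positions 1 (A/C), 9 (C/T), 12 (G/C), 21 (T/G), 29 (A/G), 30 (G/T), 31 (G/A), 32 (T/C), 37 (G/A), 38 (A/T), 39 (A/T), 40 (A/C).
That gives 12 mismatches out of 45 aligned sites, so the Hamming distance is 12.

12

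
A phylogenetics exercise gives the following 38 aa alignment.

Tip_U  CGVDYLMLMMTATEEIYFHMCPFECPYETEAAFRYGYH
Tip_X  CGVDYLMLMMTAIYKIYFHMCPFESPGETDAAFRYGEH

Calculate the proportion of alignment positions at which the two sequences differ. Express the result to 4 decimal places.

Mismatches occur at site 13 (T/I), site 14 (E/Y), site 15 (E/K), site 25 (C/S), site 27 (Y/G), site 30 (E/D), site 37 (Y/E).
There are 7 differences over 38 sites, so p = 7/38 = 0.1842.

0.1842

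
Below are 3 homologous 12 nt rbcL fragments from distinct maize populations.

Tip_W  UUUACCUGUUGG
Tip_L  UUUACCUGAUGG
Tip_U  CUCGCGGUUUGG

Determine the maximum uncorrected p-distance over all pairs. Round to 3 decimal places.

Pairwise Hamming distances:
  Tip_W vs Tip_L: 1
  Tip_W vs Tip_U: 6
  Tip_L vs Tip_U: 7
The largest is 7 mismatches, between Tip_L and Tip_U; p = 7/12 = 0.583.

0.583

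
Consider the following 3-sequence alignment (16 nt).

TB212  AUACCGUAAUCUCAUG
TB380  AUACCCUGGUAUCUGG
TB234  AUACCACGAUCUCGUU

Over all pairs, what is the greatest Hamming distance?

7

Pairwise Hamming distances:
  TB212 vs TB380: 6
  TB212 vs TB234: 5
  TB380 vs TB234: 7
The largest is 7, between TB380 and TB234.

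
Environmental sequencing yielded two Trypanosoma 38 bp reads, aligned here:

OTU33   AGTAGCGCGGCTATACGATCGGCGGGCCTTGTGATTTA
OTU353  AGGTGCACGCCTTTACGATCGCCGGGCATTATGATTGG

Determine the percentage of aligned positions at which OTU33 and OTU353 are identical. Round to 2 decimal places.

The sequences differ at positions 3 (T/G), 4 (A/T), 7 (G/A), 10 (G/C), 13 (A/T), 22 (G/C), 28 (C/A), 31 (G/A), 37 (T/G), 38 (A/G).
28 of the 38 sites match, so the percent identity is 28/38 × 100 = 73.68%.

73.68%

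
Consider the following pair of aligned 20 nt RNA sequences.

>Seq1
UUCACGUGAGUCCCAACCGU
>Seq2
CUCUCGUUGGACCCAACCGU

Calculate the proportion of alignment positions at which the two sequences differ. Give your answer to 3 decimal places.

0.250

The sequences differ at positions 1 (U/C), 4 (A/U), 8 (G/U), 9 (A/G), 11 (U/A).
There are 5 differences over 20 sites, so p = 5/20 = 0.250.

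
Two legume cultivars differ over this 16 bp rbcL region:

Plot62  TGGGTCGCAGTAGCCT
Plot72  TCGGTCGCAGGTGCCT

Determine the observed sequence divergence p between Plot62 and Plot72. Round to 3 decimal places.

0.188

Mismatches occur at site 2 (G↔C), site 11 (T↔G), site 12 (A↔T).
There are 3 differences over 16 sites, so p = 3/16 = 0.188.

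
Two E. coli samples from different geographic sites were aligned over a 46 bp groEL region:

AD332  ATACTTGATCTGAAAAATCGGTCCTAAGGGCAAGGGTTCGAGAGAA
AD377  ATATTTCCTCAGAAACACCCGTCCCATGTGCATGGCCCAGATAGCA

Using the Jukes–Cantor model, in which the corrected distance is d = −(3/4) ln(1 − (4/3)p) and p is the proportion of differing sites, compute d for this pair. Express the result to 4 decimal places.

Mismatches occur at site 4 (C→T), site 7 (G→C), site 8 (A→C), site 11 (T→A), site 16 (A→C), site 18 (T→C), site 20 (G→C), site 25 (T→C), site 27 (A→T), site 29 (G→T), site 33 (A→T), site 36 (G→C), site 37 (T→C), site 38 (T→C), site 39 (C→A), site 42 (G→T), site 45 (A→C).
p = 17/46 = 0.369565.
d = −0.75 · ln(1 − (4/3)·0.369565) = −0.75 · ln(0.507247) = −0.75 · (-0.678757) = 0.5091.

0.5091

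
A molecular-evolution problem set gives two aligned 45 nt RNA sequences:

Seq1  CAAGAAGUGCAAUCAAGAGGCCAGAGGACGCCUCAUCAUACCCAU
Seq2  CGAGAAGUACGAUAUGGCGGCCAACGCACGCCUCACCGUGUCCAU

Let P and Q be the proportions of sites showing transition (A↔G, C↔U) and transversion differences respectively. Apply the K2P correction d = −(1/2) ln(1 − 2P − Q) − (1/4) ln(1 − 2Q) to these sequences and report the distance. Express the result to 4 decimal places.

0.4206

Mismatches occur at site 2 (A→G, transition), site 9 (G→A, transition), site 11 (A→G, transition), site 14 (C→A, transversion), site 15 (A→U, transversion), site 16 (A→G, transition), site 18 (A→C, transversion), site 24 (G→A, transition), site 25 (A→C, transversion), site 27 (G→C, transversion), site 36 (U→C, transition), site 38 (A→G, transition), site 40 (A→G, transition), site 41 (C→U, transition).
Of the 14 differences, 9 transitions and 5 transversions over 45 sites: P = 9/45 = 0.200000, Q = 5/45 = 0.111111.
d = −0.5·ln(0.488889) − 0.25·ln(0.777778) = −0.5·(-0.715620) − 0.25·(-0.251314) = 0.4206.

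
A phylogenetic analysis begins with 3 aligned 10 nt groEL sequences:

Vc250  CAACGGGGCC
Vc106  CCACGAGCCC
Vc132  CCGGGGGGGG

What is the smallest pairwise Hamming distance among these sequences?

3

Pairwise Hamming distances:
  Vc250 vs Vc106: 3
  Vc250 vs Vc132: 5
  Vc106 vs Vc132: 6
The smallest is 3, between Vc250 and Vc106.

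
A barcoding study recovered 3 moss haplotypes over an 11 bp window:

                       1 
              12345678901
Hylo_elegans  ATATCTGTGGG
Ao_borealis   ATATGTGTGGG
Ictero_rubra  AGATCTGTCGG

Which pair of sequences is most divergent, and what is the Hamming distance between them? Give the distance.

Pairwise Hamming distances:
  Hylo_elegans vs Ao_borealis: 1
  Hylo_elegans vs Ictero_rubra: 2
  Ao_borealis vs Ictero_rubra: 3
The largest is 3, between Ao_borealis and Ictero_rubra.

3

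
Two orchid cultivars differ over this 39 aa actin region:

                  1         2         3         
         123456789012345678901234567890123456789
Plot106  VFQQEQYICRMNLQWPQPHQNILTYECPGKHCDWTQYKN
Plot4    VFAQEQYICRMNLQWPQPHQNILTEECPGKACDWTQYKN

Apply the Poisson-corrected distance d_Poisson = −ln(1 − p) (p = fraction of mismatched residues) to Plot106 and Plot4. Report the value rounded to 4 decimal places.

Differing sites — 3:Q/A; 25:Y/E; 31:H/A.
p = 3/39 = 0.076923.
d = −ln(1 − 0.076923) = −ln(0.923077) = 0.0800.

0.0800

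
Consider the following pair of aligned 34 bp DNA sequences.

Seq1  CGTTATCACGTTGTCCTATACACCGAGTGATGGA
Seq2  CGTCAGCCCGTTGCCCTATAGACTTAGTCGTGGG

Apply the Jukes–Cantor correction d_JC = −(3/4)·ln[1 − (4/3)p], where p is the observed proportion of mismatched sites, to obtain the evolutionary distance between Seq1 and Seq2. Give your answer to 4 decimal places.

0.3734

Mismatches occur at site 4 (T/C), site 6 (T/G), site 8 (A/C), site 14 (T/C), site 21 (C/G), site 24 (C/T), site 25 (G/T), site 29 (G/C), site 30 (A/G), site 34 (A/G).
p = 10/34 = 0.294118.
d = −0.75 · ln(1 − (4/3)·0.294118) = −0.75 · ln(0.607843) = −0.75 · (-0.497839) = 0.3734.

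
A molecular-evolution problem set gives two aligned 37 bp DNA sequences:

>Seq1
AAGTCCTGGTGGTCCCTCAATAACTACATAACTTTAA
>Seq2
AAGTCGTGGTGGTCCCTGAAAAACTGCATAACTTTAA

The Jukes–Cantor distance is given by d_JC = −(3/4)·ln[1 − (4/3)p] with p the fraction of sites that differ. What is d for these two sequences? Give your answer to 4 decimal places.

The sequences differ at positions 6 (C/G), 18 (C/G), 21 (T/A), 26 (A/G).
p = 4/37 = 0.108108.
d = −0.75 · ln(1 − (4/3)·0.108108) = −0.75 · ln(0.855856) = −0.75 · (-0.155653) = 0.1167.

0.1167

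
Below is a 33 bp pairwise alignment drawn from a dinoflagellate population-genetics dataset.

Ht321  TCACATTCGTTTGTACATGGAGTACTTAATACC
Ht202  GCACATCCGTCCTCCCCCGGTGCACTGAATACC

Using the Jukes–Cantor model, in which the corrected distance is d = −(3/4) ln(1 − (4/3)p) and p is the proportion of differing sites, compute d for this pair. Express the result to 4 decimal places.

0.4975

The sequences differ at positions 1 (T/G), 7 (T/C), 11 (T/C), 12 (T/C), 13 (G/T), 14 (T/C), 15 (A/C), 17 (A/C), 18 (T/C), 21 (A/T), 23 (T/C), 27 (T/G).
p = 12/33 = 0.363636.
d = −0.75 · ln(1 − (4/3)·0.363636) = −0.75 · ln(0.515152) = −0.75 · (-0.663293) = 0.4975.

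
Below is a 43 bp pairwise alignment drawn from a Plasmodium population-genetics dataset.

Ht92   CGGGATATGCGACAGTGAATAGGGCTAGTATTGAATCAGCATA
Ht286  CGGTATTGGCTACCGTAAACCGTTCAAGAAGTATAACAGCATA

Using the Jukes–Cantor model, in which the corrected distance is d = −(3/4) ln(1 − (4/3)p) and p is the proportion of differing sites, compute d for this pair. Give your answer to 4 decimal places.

0.5141

The sequences differ at positions 4 (G/T), 7 (A/T), 8 (T/G), 11 (G/T), 14 (A/C), 17 (G/A), 20 (T/C), 21 (A/C), 23 (G/T), 24 (G/T), 26 (T/A), 29 (T/A), 31 (T/G), 33 (G/A), 34 (A/T), 36 (T/A).
p = 16/43 = 0.372093.
d = −0.75 · ln(1 − (4/3)·0.372093) = −0.75 · ln(0.503876) = −0.75 · (-0.685425) = 0.5141.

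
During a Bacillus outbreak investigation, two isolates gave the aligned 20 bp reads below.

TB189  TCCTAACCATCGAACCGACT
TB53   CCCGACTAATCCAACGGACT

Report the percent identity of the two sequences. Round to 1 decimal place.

Mismatches occur at site 1 (T/C), site 4 (T/G), site 6 (A/C), site 7 (C/T), site 8 (C/A), site 12 (G/C), site 16 (C/G).
13 of the 20 sites match, so the percent identity is 13/20 × 100 = 65.0%.

65.0%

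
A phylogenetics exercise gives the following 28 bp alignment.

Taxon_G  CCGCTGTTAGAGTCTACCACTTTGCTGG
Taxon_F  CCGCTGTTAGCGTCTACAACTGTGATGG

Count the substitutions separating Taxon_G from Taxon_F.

Mismatches occur at site 11 (A→C), site 18 (C→A), site 22 (T→G), site 25 (C→A).
That gives 4 mismatches out of 28 aligned sites, so the Hamming distance is 4.

4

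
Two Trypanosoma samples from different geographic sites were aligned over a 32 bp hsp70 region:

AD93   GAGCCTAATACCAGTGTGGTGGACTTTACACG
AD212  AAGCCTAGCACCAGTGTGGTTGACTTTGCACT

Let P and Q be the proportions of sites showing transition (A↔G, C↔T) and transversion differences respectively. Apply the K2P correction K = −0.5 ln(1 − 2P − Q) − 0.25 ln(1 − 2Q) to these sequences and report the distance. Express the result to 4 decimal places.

0.2207

Differing sites — 1:G/A (Ti); 8:A/G (Ti); 9:T/C (Ti); 21:G/T (Tv); 28:A/G (Ti); 32:G/T (Tv).
Of the 6 differences, 4 transitions and 2 transversions over 32 sites: P = 4/32 = 0.125000, Q = 2/32 = 0.062500.
d = −0.5·ln(0.687500) − 0.25·ln(0.875000) = −0.5·(-0.374693) − 0.25·(-0.133531) = 0.2207.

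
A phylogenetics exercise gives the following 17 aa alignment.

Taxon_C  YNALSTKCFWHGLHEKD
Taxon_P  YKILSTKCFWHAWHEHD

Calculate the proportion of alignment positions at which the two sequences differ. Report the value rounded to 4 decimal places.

0.2941

Mismatches occur at site 2 (N/K), site 3 (A/I), site 12 (G/A), site 13 (L/W), site 16 (K/H).
There are 5 differences over 17 sites, so p = 5/17 = 0.2941.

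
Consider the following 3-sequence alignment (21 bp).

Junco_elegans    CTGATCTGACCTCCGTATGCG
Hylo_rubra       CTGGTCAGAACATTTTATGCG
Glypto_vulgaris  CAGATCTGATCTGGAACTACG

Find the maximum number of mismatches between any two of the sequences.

Pairwise Hamming distances:
  Junco_elegans vs Hylo_rubra: 7
  Junco_elegans vs Glypto_vulgaris: 8
  Hylo_rubra vs Glypto_vulgaris: 11
The largest is 11, between Hylo_rubra and Glypto_vulgaris.

11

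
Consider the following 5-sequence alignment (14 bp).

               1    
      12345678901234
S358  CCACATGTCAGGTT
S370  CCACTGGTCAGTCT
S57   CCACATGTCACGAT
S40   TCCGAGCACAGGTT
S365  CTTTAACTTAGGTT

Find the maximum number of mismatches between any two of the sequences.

Pairwise Hamming distances:
  S358 vs S370: 4
  S358 vs S57: 2
  S358 vs S40: 6
  S358 vs S365: 6
  S370 vs S57: 5
  S370 vs S40: 8
  S370 vs S365: 9
  S57 vs S40: 8
  S57 vs S365: 8
  S40 vs S365: 7
The largest is 9, between S370 and S365.

9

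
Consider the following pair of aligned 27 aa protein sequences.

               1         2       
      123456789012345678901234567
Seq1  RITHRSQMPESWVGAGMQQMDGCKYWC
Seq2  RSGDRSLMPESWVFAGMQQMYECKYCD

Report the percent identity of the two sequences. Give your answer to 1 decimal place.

66.7%

Mismatches occur at site 2 (I↔S), site 3 (T↔G), site 4 (H↔D), site 7 (Q↔L), site 14 (G↔F), site 21 (D↔Y), site 22 (G↔E), site 26 (W↔C), site 27 (C↔D).
18 of the 27 sites match, so the percent identity is 18/27 × 100 = 66.7%.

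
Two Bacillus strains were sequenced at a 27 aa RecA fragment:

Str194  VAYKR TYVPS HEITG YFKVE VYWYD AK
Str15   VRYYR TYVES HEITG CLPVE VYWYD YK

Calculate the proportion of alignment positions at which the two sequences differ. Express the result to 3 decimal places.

0.259

The sequences differ at positions 2 (A/R), 4 (K/Y), 9 (P/E), 16 (Y/C), 17 (F/L), 18 (K/P), 26 (A/Y).
There are 7 differences over 27 sites, so p = 7/27 = 0.259.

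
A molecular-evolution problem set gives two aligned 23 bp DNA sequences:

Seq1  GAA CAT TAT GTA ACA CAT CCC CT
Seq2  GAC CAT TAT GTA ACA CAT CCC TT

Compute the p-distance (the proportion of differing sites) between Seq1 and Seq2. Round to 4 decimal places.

0.0870

Differing sites — 3:A/C; 22:C/T.
There are 2 differences over 23 sites, so p = 2/23 = 0.0870.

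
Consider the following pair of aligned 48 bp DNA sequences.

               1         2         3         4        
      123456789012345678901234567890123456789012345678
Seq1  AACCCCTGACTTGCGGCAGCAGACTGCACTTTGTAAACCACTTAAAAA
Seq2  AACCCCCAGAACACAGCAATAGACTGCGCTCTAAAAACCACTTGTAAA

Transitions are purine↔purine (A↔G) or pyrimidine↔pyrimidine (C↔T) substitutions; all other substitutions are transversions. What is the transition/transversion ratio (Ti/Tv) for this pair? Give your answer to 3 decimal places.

Differing sites — 7:T/C (Ti); 8:G/A (Ti); 9:A/G (Ti); 10:C/A (Tv); 11:T/A (Tv); 12:T/C (Ti); 13:G/A (Ti); 15:G/A (Ti); 19:G/A (Ti); 20:C/T (Ti); 28:A/G (Ti); 31:T/C (Ti); 33:G/A (Ti); 34:T/A (Tv); 44:A/G (Ti); 45:A/T (Tv).
Of the 16 differences, 12 transitions and 4 transversions, so Ti/Tv = 12/4 = 3.000.

3.000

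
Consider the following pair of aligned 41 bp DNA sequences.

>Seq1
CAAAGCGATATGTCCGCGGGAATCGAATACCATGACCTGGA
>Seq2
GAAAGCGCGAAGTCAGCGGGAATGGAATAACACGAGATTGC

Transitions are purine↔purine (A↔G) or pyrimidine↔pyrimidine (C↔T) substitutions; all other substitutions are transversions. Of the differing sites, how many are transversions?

Differing sites — 1:C/G (Tv); 8:A/C (Tv); 9:T/G (Tv); 11:T/A (Tv); 15:C/A (Tv); 24:C/G (Tv); 30:C/A (Tv); 33:T/C (Ti); 36:C/G (Tv); 37:C/A (Tv); 39:G/T (Tv); 41:A/C (Tv).
Of the 12 differences, 1 transition and 11 transversions, so the answer is 11.

11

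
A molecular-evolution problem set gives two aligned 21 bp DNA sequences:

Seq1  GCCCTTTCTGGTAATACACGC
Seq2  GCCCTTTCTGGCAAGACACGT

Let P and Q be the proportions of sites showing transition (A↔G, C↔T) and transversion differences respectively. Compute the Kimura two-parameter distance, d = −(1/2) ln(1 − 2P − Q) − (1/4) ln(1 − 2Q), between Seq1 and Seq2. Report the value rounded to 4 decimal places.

Differing sites — 12:T/C (Ti); 15:T/G (Tv); 21:C/T (Ti).
Of the 3 differences, 2 transitions and 1 transversion over 21 sites: P = 2/21 = 0.095238, Q = 1/21 = 0.047619.
d = −0.5·ln(0.761905) − 0.25·ln(0.904762) = −0.5·(-0.271933) − 0.25·(-0.100083) = 0.1610.

0.1610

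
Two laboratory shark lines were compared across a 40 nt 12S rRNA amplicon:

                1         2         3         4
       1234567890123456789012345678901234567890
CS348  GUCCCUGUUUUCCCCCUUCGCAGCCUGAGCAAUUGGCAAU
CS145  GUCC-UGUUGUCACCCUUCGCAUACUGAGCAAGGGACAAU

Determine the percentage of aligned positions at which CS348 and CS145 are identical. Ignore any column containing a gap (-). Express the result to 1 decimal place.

Excluding the 1 gap column leaves 39 comparable sites.
The sequences differ at positions 10 (U/G), 13 (C/A), 23 (G/U), 24 (C/A), 33 (U/G), 34 (U/G), 36 (G/A).
32 of the 39 comparable sites match, so the percent identity is 32/39 × 100 = 82.1%.

82.1%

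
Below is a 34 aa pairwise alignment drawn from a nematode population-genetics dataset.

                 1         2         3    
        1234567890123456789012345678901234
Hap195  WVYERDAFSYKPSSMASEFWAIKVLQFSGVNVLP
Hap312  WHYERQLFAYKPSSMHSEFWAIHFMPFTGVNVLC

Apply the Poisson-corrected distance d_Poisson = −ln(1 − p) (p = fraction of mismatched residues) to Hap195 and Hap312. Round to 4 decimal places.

Mismatches occur at site 2 (V→H), site 6 (D→Q), site 7 (A→L), site 9 (S→A), site 16 (A→H), site 23 (K→H), site 24 (V→F), site 25 (L→M), site 26 (Q→P), site 28 (S→T), site 34 (P→C).
p = 11/34 = 0.323529.
d = −ln(1 − 0.323529) = −ln(0.676471) = 0.3909.

0.3909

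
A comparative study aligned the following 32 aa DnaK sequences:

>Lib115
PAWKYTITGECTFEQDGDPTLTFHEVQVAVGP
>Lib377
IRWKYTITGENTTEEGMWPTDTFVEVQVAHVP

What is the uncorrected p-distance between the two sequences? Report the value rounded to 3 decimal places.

The sequences differ at positions 1 (P/I), 2 (A/R), 11 (C/N), 13 (F/T), 15 (Q/E), 16 (D/G), 17 (G/M), 18 (D/W), 21 (L/D), 24 (H/V), 30 (V/H), 31 (G/V).
There are 12 differences over 32 sites, so p = 12/32 = 0.375.

0.375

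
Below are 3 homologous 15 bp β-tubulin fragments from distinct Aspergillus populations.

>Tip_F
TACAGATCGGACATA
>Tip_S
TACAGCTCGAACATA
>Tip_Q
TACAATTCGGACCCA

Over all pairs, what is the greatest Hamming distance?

Pairwise Hamming distances:
  Tip_F vs Tip_S: 2
  Tip_F vs Tip_Q: 4
  Tip_S vs Tip_Q: 5
The largest is 5, between Tip_S and Tip_Q.

5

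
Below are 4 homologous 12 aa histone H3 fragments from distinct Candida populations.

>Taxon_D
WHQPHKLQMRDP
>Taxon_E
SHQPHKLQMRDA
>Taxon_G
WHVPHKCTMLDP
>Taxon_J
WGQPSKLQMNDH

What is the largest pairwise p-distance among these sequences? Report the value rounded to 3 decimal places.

0.583

Pairwise Hamming distances:
  Taxon_D vs Taxon_E: 2
  Taxon_D vs Taxon_G: 4
  Taxon_D vs Taxon_J: 4
  Taxon_E vs Taxon_G: 6
  Taxon_E vs Taxon_J: 5
  Taxon_G vs Taxon_J: 7
The largest is 7 mismatches, between Taxon_G and Taxon_J; p = 7/12 = 0.583.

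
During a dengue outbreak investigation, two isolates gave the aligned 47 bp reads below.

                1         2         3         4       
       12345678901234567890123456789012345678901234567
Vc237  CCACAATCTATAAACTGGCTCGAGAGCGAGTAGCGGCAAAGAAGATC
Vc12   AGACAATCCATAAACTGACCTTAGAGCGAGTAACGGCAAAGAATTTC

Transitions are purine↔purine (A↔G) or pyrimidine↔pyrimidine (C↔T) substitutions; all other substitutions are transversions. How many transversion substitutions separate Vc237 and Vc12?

Mismatches occur at site 1 (C↔A, transversion), site 2 (C↔G, transversion), site 9 (T↔C, transition), site 18 (G↔A, transition), site 20 (T↔C, transition), site 21 (C↔T, transition), site 22 (G↔T, transversion), site 33 (G↔A, transition), site 44 (G↔T, transversion), site 45 (A↔T, transversion).
Of the 10 differences, 5 transitions and 5 transversions, so the answer is 5.

5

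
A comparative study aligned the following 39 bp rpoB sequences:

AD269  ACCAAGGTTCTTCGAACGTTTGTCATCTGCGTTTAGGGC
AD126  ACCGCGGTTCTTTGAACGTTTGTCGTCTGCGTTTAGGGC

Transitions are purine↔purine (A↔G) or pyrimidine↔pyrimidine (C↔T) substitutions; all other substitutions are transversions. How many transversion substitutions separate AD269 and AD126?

1

Mismatches occur at site 4 (A→G, transition), site 5 (A→C, transversion), site 13 (C→T, transition), site 25 (A→G, transition).
Of the 4 differences, 3 transitions and 1 transversion, so the answer is 1.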